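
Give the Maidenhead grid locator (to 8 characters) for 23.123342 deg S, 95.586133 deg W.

Shift to the Maidenhead origin (180°W, 90°S): lon 84.41387, lat 66.87666.
Field (20°×10°, letters A–R): 84.41387/20 → 4 → E, 66.87666/10 → 6 → G; chars EG.
Square (2°×1°, digits 0–9): 4.41387/2 → 2, 6.87666/1 → 6; chars 26.
Subsquare (5′×2.5′, letters a–x): 0.41387/0.0833333 → 4 → e, 0.87666/0.0416667 → 21 → v; chars ev.
Extended square (30″×15″, digits 0–9): 0.08053/0.00833333 → 9, 0.00166/0.00416667 → 0; chars 90.

EG26ev90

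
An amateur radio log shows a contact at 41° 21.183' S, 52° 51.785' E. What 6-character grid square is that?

LE68kp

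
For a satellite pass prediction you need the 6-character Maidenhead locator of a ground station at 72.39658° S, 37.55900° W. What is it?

HB17fo

Shift to the Maidenhead origin (180°W, 90°S): lon 142.4410, lat 17.6034.
Field (20°×10°, letters A–R): lon ⌊142.4410/20⌋ = 7 → H; lat ⌊17.6034/10⌋ = 1 → B.
Square (2°×1°, digits 0–9): lon ⌊2.4410/2⌋ = 1; lat ⌊7.6034/1⌋ = 7.
Subsquare (5′×2.5′, letters a–x): lon ⌊0.4410/0.0833333⌋ = 5 → f; lat ⌊0.6034/0.0416667⌋ = 14 → o.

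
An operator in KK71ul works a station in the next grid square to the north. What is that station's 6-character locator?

KK71um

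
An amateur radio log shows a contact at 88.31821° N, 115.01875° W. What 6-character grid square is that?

DR28lh

Offset from 180°W / 90°S: lon 64.9813°, lat 178.3182°.
Field: lon ⌊64.9813/20⌋ = 3 → D; lat ⌊178.3182/10⌋ = 17 → R.
Square: lon ⌊4.9813/2⌋ = 2; lat ⌊8.3182/1⌋ = 8.
Subsquare: lon ⌊0.9813/0.0833333⌋ = 11 → l; lat ⌊0.3182/0.0416667⌋ = 7 → h.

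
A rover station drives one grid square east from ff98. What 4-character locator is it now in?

GF08

Longitude square 9; +1 → 10, wraps to 0, carry into field.
Longitude field F = 5; +1 → 6 = G.
The latitude characters are unchanged.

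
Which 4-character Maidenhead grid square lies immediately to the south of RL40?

RK49

Latitude square 0; −1 → -1, wraps to 9, carry into field.
Latitude field L = 11; −1 → 10 = K.
The longitude characters are unchanged.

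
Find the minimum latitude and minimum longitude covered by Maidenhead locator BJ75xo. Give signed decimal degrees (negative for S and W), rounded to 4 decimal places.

5.5833, -144.0833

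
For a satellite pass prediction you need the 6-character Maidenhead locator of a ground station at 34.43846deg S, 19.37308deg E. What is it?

Add 180° to longitude and 90° to latitude: 199.3731, 55.5615.
Field: 199.3731/20 → 9 → J, 55.5615/10 → 5 → F; chars JF.
Square: 19.3731/2 → 9, 5.5615/1 → 5; chars 95.
Subsquare: 1.3731/0.0833333 → 16 → q, 0.5615/0.0416667 → 13 → n; chars qn.

JF95qn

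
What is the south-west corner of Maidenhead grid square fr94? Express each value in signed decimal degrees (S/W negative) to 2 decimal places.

84.00, -62.00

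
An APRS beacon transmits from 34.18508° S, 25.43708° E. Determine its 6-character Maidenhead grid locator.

KF25rt

Offset from 180°W / 90°S: lon 205.4371°, lat 55.8149°.
Field: lon ⌊205.4371/20⌋ = 10 → K; lat ⌊55.8149/10⌋ = 5 → F.
Square: lon ⌊5.4371/2⌋ = 2; lat ⌊5.8149/1⌋ = 5.
Subsquare: lon ⌊1.4371/0.0833333⌋ = 17 → r; lat ⌊0.8149/0.0416667⌋ = 19 → t.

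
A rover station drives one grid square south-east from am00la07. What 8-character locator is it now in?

AM00la16

Longitude extended square 0; +1 → 1.
Latitude extended square 7; −1 → 6.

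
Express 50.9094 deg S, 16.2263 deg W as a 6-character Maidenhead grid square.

ID19vc

Offset from 180°W / 90°S: lon 163.7737°, lat 39.0906°.
Field (20°×10°, letters A–R): lon ⌊163.7737/20⌋ = 8 → I; lat ⌊39.0906/10⌋ = 3 → D.
Square (2°×1°, digits 0–9): lon ⌊3.7737/2⌋ = 1; lat ⌊9.0906/1⌋ = 9.
Subsquare (5′×2.5′, letters a–x): lon ⌊1.7737/0.0833333⌋ = 21 → v; lat ⌊0.0906/0.0416667⌋ = 2 → c.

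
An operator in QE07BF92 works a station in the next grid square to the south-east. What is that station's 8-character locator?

Longitude extended square 9; +1 → 10, wraps to 0, carry into subsquare.
Longitude subsquare b = 1; +1 → 2 = c.
Latitude extended square 2; −1 → 1.

QE07cf01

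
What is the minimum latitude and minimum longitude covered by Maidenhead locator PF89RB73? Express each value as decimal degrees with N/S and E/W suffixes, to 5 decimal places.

Field P=15, F=5: +15·20° lon, +5·10° lat → SW at lon 120°, lat -40°.
Square 8, 9: +8·2° lon, +9·1° lat → SW at lon 136°, lat -31°.
Subsquare r=17, b=1: +17·0.0833333° lon, +1·0.0416667° lat → SW at lon 137.417°, lat -30.9583°.
Extended square 7, 3: +7·0.00833333° lon, +3·0.00416667° lat → SW at lon 137.475°, lat -30.9458°.
latitude 30.94583° S, longitude 137.47500° E.

30.94583° S, 137.47500° E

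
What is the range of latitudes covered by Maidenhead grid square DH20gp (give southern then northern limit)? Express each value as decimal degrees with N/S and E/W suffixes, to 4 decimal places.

19.3750° S, 19.3333° S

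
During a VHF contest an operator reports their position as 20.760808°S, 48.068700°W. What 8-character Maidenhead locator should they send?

GG59xf17

Shift to the Maidenhead origin (180°W, 90°S): lon 131.93130, lat 69.23919.
Field: 131.93130/20 → 6 → G, 69.23919/10 → 6 → G; chars GG.
Square: 11.93130/2 → 5, 9.23919/1 → 9; chars 59.
Subsquare: 1.93130/0.0833333 → 23 → x, 0.23919/0.0416667 → 5 → f; chars xf.
Extended square: 0.01463/0.00833333 → 1, 0.03086/0.00416667 → 7; chars 17.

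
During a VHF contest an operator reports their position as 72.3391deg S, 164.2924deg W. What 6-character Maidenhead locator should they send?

AB77up

Offset from 180°W / 90°S: lon 15.7076°, lat 17.6609°.
Field (20°×10°, letters A–R): 15.7076/20 → 0 → A, 17.6609/10 → 1 → B; chars AB.
Square (2°×1°, digits 0–9): 15.7076/2 → 7, 7.6609/1 → 7; chars 77.
Subsquare (5′×2.5′, letters a–x): 1.7076/0.0833333 → 20 → u, 0.6609/0.0416667 → 15 → p; chars up.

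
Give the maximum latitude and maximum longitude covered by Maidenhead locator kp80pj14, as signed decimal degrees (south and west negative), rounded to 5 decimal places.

60.39583, 37.26667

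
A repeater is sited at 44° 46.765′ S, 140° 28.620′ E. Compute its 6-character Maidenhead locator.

QE05ff

Shift to the Maidenhead origin (180°W, 90°S): lon 320.4770, lat 45.2206.
Field (20°×10°, letters A–R): 320.4770/20 → 16 → Q, 45.2206/10 → 4 → E; chars QE.
Square (2°×1°, digits 0–9): 0.4770/2 → 0, 5.2206/1 → 5; chars 05.
Subsquare (5′×2.5′, letters a–x): 0.4770/0.0833333 → 5 → f, 0.2206/0.0416667 → 5 → f; chars ff.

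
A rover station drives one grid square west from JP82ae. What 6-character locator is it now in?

JP72xe

Longitude subsquare a = 0; −1 → -1, wraps to 23 = x, carry into square.
Longitude square 8; −1 → 7.
The latitude characters are unchanged.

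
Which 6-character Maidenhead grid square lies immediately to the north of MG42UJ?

Latitude subsquare j = 9; +1 → 10 = k.
The longitude characters are unchanged.

MG42uk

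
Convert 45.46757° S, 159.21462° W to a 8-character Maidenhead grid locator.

Shift to the Maidenhead origin (180°W, 90°S): lon 20.78538, lat 44.53243.
Field: lon ⌊20.78538/20⌋ = 1 → B; lat ⌊44.53243/10⌋ = 4 → E.
Square: lon ⌊0.78538/2⌋ = 0; lat ⌊4.53243/1⌋ = 4.
Subsquare: lon ⌊0.78538/0.0833333⌋ = 9 → j; lat ⌊0.53243/0.0416667⌋ = 12 → m.
Extended square: lon ⌊0.03538/0.00833333⌋ = 4; lat ⌊0.03243/0.00416667⌋ = 7.

BE04jm47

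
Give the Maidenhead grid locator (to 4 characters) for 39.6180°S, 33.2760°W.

Add 180° to longitude and 90° to latitude: 146.72, 50.38.
Field: 146.72/20 → 7 → H, 50.38/10 → 5 → F; chars HF.
Square: 6.72/2 → 3, 0.38/1 → 0; chars 30.

HF30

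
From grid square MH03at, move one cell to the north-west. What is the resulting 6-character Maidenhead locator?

Longitude subsquare a = 0; −1 → -1, wraps to 23 = x, carry into square.
Longitude square 0; −1 → -1, wraps to 9, carry into field.
Longitude field M = 12; −1 → 11 = L.
Latitude subsquare t = 19; +1 → 20 = u.

LH93xu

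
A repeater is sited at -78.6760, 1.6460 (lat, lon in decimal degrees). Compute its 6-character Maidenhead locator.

JB01th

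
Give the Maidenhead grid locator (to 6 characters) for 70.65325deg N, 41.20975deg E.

LQ00op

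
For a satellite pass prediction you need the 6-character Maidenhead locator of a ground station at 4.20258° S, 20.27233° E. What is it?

KI05dt

Offset from 180°W / 90°S: lon 200.2723°, lat 85.7974°.
Field (20°×10°, letters A–R): lon ⌊200.2723/20⌋ = 10 → K; lat ⌊85.7974/10⌋ = 8 → I.
Square (2°×1°, digits 0–9): lon ⌊0.2723/2⌋ = 0; lat ⌊5.7974/1⌋ = 5.
Subsquare (5′×2.5′, letters a–x): lon ⌊0.2723/0.0833333⌋ = 3 → d; lat ⌊0.7974/0.0416667⌋ = 19 → t.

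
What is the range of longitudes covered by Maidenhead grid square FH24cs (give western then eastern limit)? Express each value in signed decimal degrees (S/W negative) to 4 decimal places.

-75.8333, -75.7500

Field F=5, H=7: +5·20° lon, +7·10° lat → SW at lon -80°, lat -20°.
Square 2, 4: +2·2° lon, +4·1° lat → SW at lon -76°, lat -16°.
Subsquare c=2, s=18: +2·0.0833333° lon, +18·0.0416667° lat → SW at lon -75.8333°, lat -15.25°.
Cell spans 0.0833333° lon × 0.0416667° lat.
west -75.8333, east -75.7500.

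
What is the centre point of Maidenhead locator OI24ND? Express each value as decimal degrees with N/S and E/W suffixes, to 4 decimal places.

5.8542° S, 105.1250° E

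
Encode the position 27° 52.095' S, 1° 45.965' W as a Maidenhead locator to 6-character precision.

Shift to the Maidenhead origin (180°W, 90°S): lon 178.2339, lat 62.1317.
Field (20°×10°, letters A–R): lon ⌊178.2339/20⌋ = 8 → I; lat ⌊62.1317/10⌋ = 6 → G.
Square (2°×1°, digits 0–9): lon ⌊18.2339/2⌋ = 9; lat ⌊2.1317/1⌋ = 2.
Subsquare (5′×2.5′, letters a–x): lon ⌊0.2339/0.0833333⌋ = 2 → c; lat ⌊0.1317/0.0416667⌋ = 3 → d.

IG92cd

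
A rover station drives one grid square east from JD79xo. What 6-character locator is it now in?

JD89ao

Longitude subsquare x = 23; +1 → 24, wraps to 0 = a, carry into square.
Longitude square 7; +1 → 8.
The latitude characters are unchanged.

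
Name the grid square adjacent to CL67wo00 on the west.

CL67vo90

Longitude extended square 0; −1 → -1, wraps to 9, carry into subsquare.
Longitude subsquare w = 22; −1 → 21 = v.
The latitude characters are unchanged.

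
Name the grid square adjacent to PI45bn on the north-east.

PI45co

Longitude subsquare b = 1; +1 → 2 = c.
Latitude subsquare n = 13; +1 → 14 = o.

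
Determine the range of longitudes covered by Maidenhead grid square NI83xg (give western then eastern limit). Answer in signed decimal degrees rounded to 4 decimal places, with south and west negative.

97.9167, 98.0000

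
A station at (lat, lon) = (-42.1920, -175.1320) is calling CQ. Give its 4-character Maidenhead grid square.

AE27

Offset from 180°W / 90°S: lon 4.87°, lat 47.81°.
Field: 4.87/20 → 0 → A, 47.81/10 → 4 → E; chars AE.
Square: 4.87/2 → 2, 7.81/1 → 7; chars 27.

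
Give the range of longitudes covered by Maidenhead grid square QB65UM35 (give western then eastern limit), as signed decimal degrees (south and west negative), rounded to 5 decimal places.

153.69167, 153.70000

Field Q=16, B=1: +16·20° lon, +1·10° lat → SW at lon 140°, lat -80°.
Square 6, 5: +6·2° lon, +5·1° lat → SW at lon 152°, lat -75°.
Subsquare u=20, m=12: +20·0.0833333° lon, +12·0.0416667° lat → SW at lon 153.667°, lat -74.5°.
Extended square 3, 5: +3·0.00833333° lon, +5·0.00416667° lat → SW at lon 153.692°, lat -74.4792°.
Cell spans 0.00833333° lon × 0.00416667° lat.
west 153.69167, east 153.70000.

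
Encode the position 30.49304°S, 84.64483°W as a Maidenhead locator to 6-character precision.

Add 180° to longitude and 90° to latitude: 95.3552, 59.5070.
Field: 95.3552/20 → 4 → E, 59.5070/10 → 5 → F; chars EF.
Square: 15.3552/2 → 7, 9.5070/1 → 9; chars 79.
Subsquare: 1.3552/0.0833333 → 16 → q, 0.5070/0.0416667 → 12 → m; chars qm.

EF79qm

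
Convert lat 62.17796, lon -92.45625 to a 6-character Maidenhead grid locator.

EP32se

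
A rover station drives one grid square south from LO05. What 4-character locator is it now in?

LO04

Latitude square 5; −1 → 4.
The longitude characters are unchanged.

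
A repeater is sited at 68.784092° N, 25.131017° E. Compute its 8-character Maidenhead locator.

KP28ns58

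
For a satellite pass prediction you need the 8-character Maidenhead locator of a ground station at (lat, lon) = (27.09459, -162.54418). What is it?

Offset from 180°W / 90°S: lon 17.45582°, lat 117.09459°.
Field (20°×10°, letters A–R): lon ⌊17.45582/20⌋ = 0 → A; lat ⌊117.09459/10⌋ = 11 → L.
Square (2°×1°, digits 0–9): lon ⌊17.45582/2⌋ = 8; lat ⌊7.09459/1⌋ = 7.
Subsquare (5′×2.5′, letters a–x): lon ⌊1.45582/0.0833333⌋ = 17 → r; lat ⌊0.09459/0.0416667⌋ = 2 → c.
Extended square (30″×15″, digits 0–9): lon ⌊0.03915/0.00833333⌋ = 4; lat ⌊0.01126/0.00416667⌋ = 2.

AL87rc42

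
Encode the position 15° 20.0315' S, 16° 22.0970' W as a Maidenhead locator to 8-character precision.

Shift to the Maidenhead origin (180°W, 90°S): lon 163.63172, lat 74.66614.
Field: 163.63172/20 → 8 → I, 74.66614/10 → 7 → H; chars IH.
Square: 3.63172/2 → 1, 4.66614/1 → 4; chars 14.
Subsquare: 1.63172/0.0833333 → 19 → t, 0.66614/0.0416667 → 15 → p; chars tp.
Extended square: 0.04838/0.00833333 → 5, 0.04114/0.00416667 → 9; chars 59.

IH14tp59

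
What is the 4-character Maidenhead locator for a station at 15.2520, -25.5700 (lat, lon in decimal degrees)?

HK75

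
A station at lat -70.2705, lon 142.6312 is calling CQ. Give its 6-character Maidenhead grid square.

QB19hr

Shift to the Maidenhead origin (180°W, 90°S): lon 322.6312, lat 19.7295.
Field (20°×10°, letters A–R): 322.6312/20 → 16 → Q, 19.7295/10 → 1 → B; chars QB.
Square (2°×1°, digits 0–9): 2.6312/2 → 1, 9.7295/1 → 9; chars 19.
Subsquare (5′×2.5′, letters a–x): 0.6312/0.0833333 → 7 → h, 0.7295/0.0416667 → 17 → r; chars hr.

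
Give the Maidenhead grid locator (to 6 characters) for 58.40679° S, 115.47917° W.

DD21go

Offset from 180°W / 90°S: lon 64.5208°, lat 31.5932°.
Field (20°×10°, letters A–R): 64.5208/20 → 3 → D, 31.5932/10 → 3 → D; chars DD.
Square (2°×1°, digits 0–9): 4.5208/2 → 2, 1.5932/1 → 1; chars 21.
Subsquare (5′×2.5′, letters a–x): 0.5208/0.0833333 → 6 → g, 0.5932/0.0416667 → 14 → o; chars go.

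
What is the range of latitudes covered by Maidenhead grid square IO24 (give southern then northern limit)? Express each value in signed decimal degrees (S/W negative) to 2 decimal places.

Field I=8, O=14: +8·20° lon, +14·10° lat → SW at lon -20°, lat 50°.
Square 2, 4: +2·2° lon, +4·1° lat → SW at lon -16°, lat 54°.
Cell spans 2° lon × 1° lat.
south 54.00, north 55.00.

54.00, 55.00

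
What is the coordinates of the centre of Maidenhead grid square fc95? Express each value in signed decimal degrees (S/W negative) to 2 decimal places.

Field F=5, C=2: +5·20° lon, +2·10° lat → SW at lon -80°, lat -70°.
Square 9, 5: +9·2° lon, +5·1° lat → SW at lon -62°, lat -65°.
Cell spans 2° lon × 1° lat. Centre is SW corner plus half of each.
latitude -64.50, longitude -61.00.

-64.50, -61.00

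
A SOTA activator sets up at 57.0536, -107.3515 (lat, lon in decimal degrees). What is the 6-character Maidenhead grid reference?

Shift to the Maidenhead origin (180°W, 90°S): lon 72.6485, lat 147.0536.
Field: 72.6485/20 → 3 → D, 147.0536/10 → 14 → O; chars DO.
Square: 12.6485/2 → 6, 7.0536/1 → 7; chars 67.
Subsquare: 0.6485/0.0833333 → 7 → h, 0.0536/0.0416667 → 1 → b; chars hb.

DO67hb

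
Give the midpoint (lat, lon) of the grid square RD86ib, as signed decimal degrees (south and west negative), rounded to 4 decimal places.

-53.9375, 176.7083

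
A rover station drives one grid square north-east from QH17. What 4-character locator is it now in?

Longitude square 1; +1 → 2.
Latitude square 7; +1 → 8.

QH28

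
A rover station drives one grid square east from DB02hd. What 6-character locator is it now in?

DB02id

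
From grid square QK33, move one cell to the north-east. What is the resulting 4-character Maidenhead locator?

Longitude square 3; +1 → 4.
Latitude square 3; +1 → 4.

QK44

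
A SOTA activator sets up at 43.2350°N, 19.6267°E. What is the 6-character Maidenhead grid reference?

JN93tf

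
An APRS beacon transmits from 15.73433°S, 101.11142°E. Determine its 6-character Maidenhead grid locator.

OH04ng

Shift to the Maidenhead origin (180°W, 90°S): lon 281.1114, lat 74.2657.
Field: 281.1114/20 → 14 → O, 74.2657/10 → 7 → H; chars OH.
Square: 1.1114/2 → 0, 4.2657/1 → 4; chars 04.
Subsquare: 1.1114/0.0833333 → 13 → n, 0.2657/0.0416667 → 6 → g; chars ng.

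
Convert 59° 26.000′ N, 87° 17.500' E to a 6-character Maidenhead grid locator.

NO39pk

Shift to the Maidenhead origin (180°W, 90°S): lon 267.2917, lat 149.4333.
Field: lon ⌊267.2917/20⌋ = 13 → N; lat ⌊149.4333/10⌋ = 14 → O.
Square: lon ⌊7.2917/2⌋ = 3; lat ⌊9.4333/1⌋ = 9.
Subsquare: lon ⌊1.2917/0.0833333⌋ = 15 → p; lat ⌊0.4333/0.0416667⌋ = 10 → k.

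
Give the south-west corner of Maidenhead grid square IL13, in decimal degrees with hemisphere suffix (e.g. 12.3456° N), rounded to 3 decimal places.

23.000° N, 18.000° W

Field I=8, L=11: +8·20° lon, +11·10° lat → SW at lon -20°, lat 20°.
Square 1, 3: +1·2° lon, +3·1° lat → SW at lon -18°, lat 23°.
latitude 23.000° N, longitude 18.000° W.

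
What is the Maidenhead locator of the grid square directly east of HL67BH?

HL67ch

Longitude subsquare b = 1; +1 → 2 = c.
The latitude characters are unchanged.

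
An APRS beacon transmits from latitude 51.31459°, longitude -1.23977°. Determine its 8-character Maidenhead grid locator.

Add 180° to longitude and 90° to latitude: 178.76023, 141.31459.
Field (20°×10°, letters A–R): 178.76023/20 → 8 → I, 141.31459/10 → 14 → O; chars IO.
Square (2°×1°, digits 0–9): 18.76023/2 → 9, 1.31459/1 → 1; chars 91.
Subsquare (5′×2.5′, letters a–x): 0.76023/0.0833333 → 9 → j, 0.31459/0.0416667 → 7 → h; chars jh.
Extended square (30″×15″, digits 0–9): 0.01023/0.00833333 → 1, 0.02292/0.00416667 → 5; chars 15.

IO91jh15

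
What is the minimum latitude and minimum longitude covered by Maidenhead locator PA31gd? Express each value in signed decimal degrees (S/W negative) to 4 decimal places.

Field P=15, A=0: +15·20° lon, +0·10° lat → SW at lon 120°, lat -90°.
Square 3, 1: +3·2° lon, +1·1° lat → SW at lon 126°, lat -89°.
Subsquare g=6, d=3: +6·0.0833333° lon, +3·0.0416667° lat → SW at lon 126.5°, lat -88.875°.
latitude -88.8750, longitude 126.5000.

-88.8750, 126.5000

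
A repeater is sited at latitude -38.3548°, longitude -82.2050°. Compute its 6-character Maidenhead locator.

Offset from 180°W / 90°S: lon 97.7950°, lat 51.6452°.
Field: 97.7950/20 → 4 → E, 51.6452/10 → 5 → F; chars EF.
Square: 17.7950/2 → 8, 1.6452/1 → 1; chars 81.
Subsquare: 1.7950/0.0833333 → 21 → v, 0.6452/0.0416667 → 15 → p; chars vp.

EF81vp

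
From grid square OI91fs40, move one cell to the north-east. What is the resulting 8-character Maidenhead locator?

OI91fs51

Longitude extended square 4; +1 → 5.
Latitude extended square 0; +1 → 1.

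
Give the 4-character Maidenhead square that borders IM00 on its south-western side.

HL99

Longitude square 0; −1 → -1, wraps to 9, carry into field.
Longitude field I = 8; −1 → 7 = H.
Latitude square 0; −1 → -1, wraps to 9, carry into field.
Latitude field M = 12; −1 → 11 = L.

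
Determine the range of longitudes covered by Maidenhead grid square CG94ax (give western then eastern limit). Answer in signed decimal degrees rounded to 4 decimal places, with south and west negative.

-122.0000, -121.9167

Field C=2, G=6: +2·20° lon, +6·10° lat → SW at lon -140°, lat -30°.
Square 9, 4: +9·2° lon, +4·1° lat → SW at lon -122°, lat -26°.
Subsquare a=0, x=23: +0·0.0833333° lon, +23·0.0416667° lat → SW at lon -122°, lat -25.0417°.
Cell spans 0.0833333° lon × 0.0416667° lat.
west -122.0000, east -121.9167.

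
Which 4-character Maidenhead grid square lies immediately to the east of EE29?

Longitude square 2; +1 → 3.
The latitude characters are unchanged.

EE39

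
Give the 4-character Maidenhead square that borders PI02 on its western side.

OI92

Longitude square 0; −1 → -1, wraps to 9, carry into field.
Longitude field P = 15; −1 → 14 = O.
The latitude characters are unchanged.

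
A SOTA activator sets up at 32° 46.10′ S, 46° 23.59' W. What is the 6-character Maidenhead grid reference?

Offset from 180°W / 90°S: lon 133.6068°, lat 57.2317°.
Field: lon ⌊133.6068/20⌋ = 6 → G; lat ⌊57.2317/10⌋ = 5 → F.
Square: lon ⌊13.6068/2⌋ = 6; lat ⌊7.2317/1⌋ = 7.
Subsquare: lon ⌊1.6068/0.0833333⌋ = 19 → t; lat ⌊0.2317/0.0416667⌋ = 5 → f.

GF67tf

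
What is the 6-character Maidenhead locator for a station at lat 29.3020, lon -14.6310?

IL29qh

Shift to the Maidenhead origin (180°W, 90°S): lon 165.3690, lat 119.3020.
Field (20°×10°, letters A–R): lon ⌊165.3690/20⌋ = 8 → I; lat ⌊119.3020/10⌋ = 11 → L.
Square (2°×1°, digits 0–9): lon ⌊5.3690/2⌋ = 2; lat ⌊9.3020/1⌋ = 9.
Subsquare (5′×2.5′, letters a–x): lon ⌊1.3690/0.0833333⌋ = 16 → q; lat ⌊0.3020/0.0416667⌋ = 7 → h.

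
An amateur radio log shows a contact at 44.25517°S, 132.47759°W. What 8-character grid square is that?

Offset from 180°W / 90°S: lon 47.52241°, lat 45.74483°.
Field (20°×10°, letters A–R): lon ⌊47.52241/20⌋ = 2 → C; lat ⌊45.74483/10⌋ = 4 → E.
Square (2°×1°, digits 0–9): lon ⌊7.52241/2⌋ = 3; lat ⌊5.74483/1⌋ = 5.
Subsquare (5′×2.5′, letters a–x): lon ⌊1.52241/0.0833333⌋ = 18 → s; lat ⌊0.74483/0.0416667⌋ = 17 → r.
Extended square (30″×15″, digits 0–9): lon ⌊0.02241/0.00833333⌋ = 2; lat ⌊0.03650/0.00416667⌋ = 8.

CE35sr28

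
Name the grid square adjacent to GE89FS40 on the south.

GE89fr49

Latitude extended square 0; −1 → -1, wraps to 9, carry into subsquare.
Latitude subsquare s = 18; −1 → 17 = r.
The longitude characters are unchanged.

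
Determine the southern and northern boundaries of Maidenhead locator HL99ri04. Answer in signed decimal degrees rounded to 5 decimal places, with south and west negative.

Field H=7, L=11: +7·20° lon, +11·10° lat → SW at lon -40°, lat 20°.
Square 9, 9: +9·2° lon, +9·1° lat → SW at lon -22°, lat 29°.
Subsquare r=17, i=8: +17·0.0833333° lon, +8·0.0416667° lat → SW at lon -20.5833°, lat 29.3333°.
Extended square 0, 4: +0·0.00833333° lon, +4·0.00416667° lat → SW at lon -20.5833°, lat 29.35°.
Cell spans 0.00833333° lon × 0.00416667° lat.
south 29.35000, north 29.35417.

29.35000, 29.35417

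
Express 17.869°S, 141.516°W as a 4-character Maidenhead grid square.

Offset from 180°W / 90°S: lon 38.48°, lat 72.13°.
Field: 38.48/20 → 1 → B, 72.13/10 → 7 → H; chars BH.
Square: 18.48/2 → 9, 2.13/1 → 2; chars 92.

BH92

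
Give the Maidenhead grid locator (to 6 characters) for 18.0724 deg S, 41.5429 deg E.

LH01sw

Offset from 180°W / 90°S: lon 221.5429°, lat 71.9276°.
Field: 221.5429/20 → 11 → L, 71.9276/10 → 7 → H; chars LH.
Square: 1.5429/2 → 0, 1.9276/1 → 1; chars 01.
Subsquare: 1.5429/0.0833333 → 18 → s, 0.9276/0.0416667 → 22 → w; chars sw.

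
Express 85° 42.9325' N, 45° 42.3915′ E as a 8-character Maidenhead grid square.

Offset from 180°W / 90°S: lon 225.70652°, lat 175.71554°.
Field: lon ⌊225.70652/20⌋ = 11 → L; lat ⌊175.71554/10⌋ = 17 → R.
Square: lon ⌊5.70652/2⌋ = 2; lat ⌊5.71554/1⌋ = 5.
Subsquare: lon ⌊1.70652/0.0833333⌋ = 20 → u; lat ⌊0.71554/0.0416667⌋ = 17 → r.
Extended square: lon ⌊0.03986/0.00833333⌋ = 4; lat ⌊0.00721/0.00416667⌋ = 1.

LR25ur41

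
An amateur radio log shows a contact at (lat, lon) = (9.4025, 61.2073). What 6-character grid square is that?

MJ09oj

Add 180° to longitude and 90° to latitude: 241.2073, 99.4025.
Field: lon ⌊241.2073/20⌋ = 12 → M; lat ⌊99.4025/10⌋ = 9 → J.
Square: lon ⌊1.2073/2⌋ = 0; lat ⌊9.4025/1⌋ = 9.
Subsquare: lon ⌊1.2073/0.0833333⌋ = 14 → o; lat ⌊0.4025/0.0416667⌋ = 9 → j.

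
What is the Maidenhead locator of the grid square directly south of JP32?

JP31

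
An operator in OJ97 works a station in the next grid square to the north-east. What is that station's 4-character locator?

Longitude square 9; +1 → 10, wraps to 0, carry into field.
Longitude field O = 14; +1 → 15 = P.
Latitude square 7; +1 → 8.

PJ08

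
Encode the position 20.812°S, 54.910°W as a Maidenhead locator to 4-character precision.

GG29

Offset from 180°W / 90°S: lon 125.09°, lat 69.19°.
Field: lon ⌊125.09/20⌋ = 6 → G; lat ⌊69.19/10⌋ = 6 → G.
Square: lon ⌊5.09/2⌋ = 2; lat ⌊9.19/1⌋ = 9.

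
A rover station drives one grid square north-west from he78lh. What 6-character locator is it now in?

Longitude subsquare l = 11; −1 → 10 = k.
Latitude subsquare h = 7; +1 → 8 = i.

HE78ki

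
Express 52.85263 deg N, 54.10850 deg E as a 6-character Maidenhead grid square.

Offset from 180°W / 90°S: lon 234.1085°, lat 142.8526°.
Field: lon ⌊234.1085/20⌋ = 11 → L; lat ⌊142.8526/10⌋ = 14 → O.
Square: lon ⌊14.1085/2⌋ = 7; lat ⌊2.8526/1⌋ = 2.
Subsquare: lon ⌊0.1085/0.0833333⌋ = 1 → b; lat ⌊0.8526/0.0416667⌋ = 20 → u.

LO72bu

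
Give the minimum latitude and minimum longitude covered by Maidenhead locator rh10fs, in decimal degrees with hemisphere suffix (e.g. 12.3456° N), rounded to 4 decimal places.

19.2500° S, 162.4167° E

Field R=17, H=7: +17·20° lon, +7·10° lat → SW at lon 160°, lat -20°.
Square 1, 0: +1·2° lon, +0·1° lat → SW at lon 162°, lat -20°.
Subsquare f=5, s=18: +5·0.0833333° lon, +18·0.0416667° lat → SW at lon 162.417°, lat -19.25°.
latitude 19.2500° S, longitude 162.4167° E.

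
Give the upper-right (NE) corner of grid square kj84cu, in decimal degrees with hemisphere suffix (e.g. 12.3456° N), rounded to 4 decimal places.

Field K=10, J=9: +10·20° lon, +9·10° lat → SW at lon 20°, lat 0°.
Square 8, 4: +8·2° lon, +4·1° lat → SW at lon 36°, lat 4°.
Subsquare c=2, u=20: +2·0.0833333° lon, +20·0.0416667° lat → SW at lon 36.1667°, lat 4.83333°.
Cell spans 0.0833333° lon × 0.0416667° lat. NE corner is SW corner plus one full cell.
latitude 4.8750° N, longitude 36.2500° E.

4.8750° N, 36.2500° E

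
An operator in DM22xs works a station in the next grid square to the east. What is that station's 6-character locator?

Longitude subsquare x = 23; +1 → 24, wraps to 0 = a, carry into square.
Longitude square 2; +1 → 3.
The latitude characters are unchanged.

DM32as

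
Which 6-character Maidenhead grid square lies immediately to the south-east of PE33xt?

Longitude subsquare x = 23; +1 → 24, wraps to 0 = a, carry into square.
Longitude square 3; +1 → 4.
Latitude subsquare t = 19; −1 → 18 = s.

PE43as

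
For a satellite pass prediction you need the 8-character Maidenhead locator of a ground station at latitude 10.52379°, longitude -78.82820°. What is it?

FK00om05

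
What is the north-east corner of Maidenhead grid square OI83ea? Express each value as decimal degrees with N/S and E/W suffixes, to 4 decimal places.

6.9583° S, 116.4167° E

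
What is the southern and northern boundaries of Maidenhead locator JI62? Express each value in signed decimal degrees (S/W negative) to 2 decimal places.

-8.00, -7.00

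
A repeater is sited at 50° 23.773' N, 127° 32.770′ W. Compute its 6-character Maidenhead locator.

CO60fj

Shift to the Maidenhead origin (180°W, 90°S): lon 52.4538, lat 140.3962.
Field (20°×10°, letters A–R): 52.4538/20 → 2 → C, 140.3962/10 → 14 → O; chars CO.
Square (2°×1°, digits 0–9): 12.4538/2 → 6, 0.3962/1 → 0; chars 60.
Subsquare (5′×2.5′, letters a–x): 0.4538/0.0833333 → 5 → f, 0.3962/0.0416667 → 9 → j; chars fj.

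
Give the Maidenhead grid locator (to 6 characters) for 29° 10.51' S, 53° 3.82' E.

Shift to the Maidenhead origin (180°W, 90°S): lon 233.0637, lat 60.8248.
Field: 233.0637/20 → 11 → L, 60.8248/10 → 6 → G; chars LG.
Square: 13.0637/2 → 6, 0.8248/1 → 0; chars 60.
Subsquare: 1.0637/0.0833333 → 12 → m, 0.8248/0.0416667 → 19 → t; chars mt.

LG60mt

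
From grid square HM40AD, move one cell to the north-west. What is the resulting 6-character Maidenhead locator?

HM30xe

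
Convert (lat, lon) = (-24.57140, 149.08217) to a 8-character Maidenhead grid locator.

QG45mk92

Shift to the Maidenhead origin (180°W, 90°S): lon 329.08217, lat 65.42860.
Field: 329.08217/20 → 16 → Q, 65.42860/10 → 6 → G; chars QG.
Square: 9.08217/2 → 4, 5.42860/1 → 5; chars 45.
Subsquare: 1.08217/0.0833333 → 12 → m, 0.42860/0.0416667 → 10 → k; chars mk.
Extended square: 0.08217/0.00833333 → 9, 0.01193/0.00416667 → 2; chars 92.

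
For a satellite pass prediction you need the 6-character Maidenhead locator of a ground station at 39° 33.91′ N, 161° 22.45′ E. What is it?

RM09qn

Add 180° to longitude and 90° to latitude: 341.3742, 129.5652.
Field: lon ⌊341.3742/20⌋ = 17 → R; lat ⌊129.5652/10⌋ = 12 → M.
Square: lon ⌊1.3742/2⌋ = 0; lat ⌊9.5652/1⌋ = 9.
Subsquare: lon ⌊1.3742/0.0833333⌋ = 16 → q; lat ⌊0.5652/0.0416667⌋ = 13 → n.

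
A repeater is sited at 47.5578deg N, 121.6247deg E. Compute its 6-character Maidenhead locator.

Shift to the Maidenhead origin (180°W, 90°S): lon 301.6247, lat 137.5578.
Field: lon ⌊301.6247/20⌋ = 15 → P; lat ⌊137.5578/10⌋ = 13 → N.
Square: lon ⌊1.6247/2⌋ = 0; lat ⌊7.5578/1⌋ = 7.
Subsquare: lon ⌊1.6247/0.0833333⌋ = 19 → t; lat ⌊0.5578/0.0416667⌋ = 13 → n.

PN07tn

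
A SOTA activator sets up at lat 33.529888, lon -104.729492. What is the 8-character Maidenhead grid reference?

DM73pm27

Offset from 180°W / 90°S: lon 75.27051°, lat 123.52989°.
Field (20°×10°, letters A–R): 75.27051/20 → 3 → D, 123.52989/10 → 12 → M; chars DM.
Square (2°×1°, digits 0–9): 15.27051/2 → 7, 3.52989/1 → 3; chars 73.
Subsquare (5′×2.5′, letters a–x): 1.27051/0.0833333 → 15 → p, 0.52989/0.0416667 → 12 → m; chars pm.
Extended square (30″×15″, digits 0–9): 0.02051/0.00833333 → 2, 0.02989/0.00416667 → 7; chars 27.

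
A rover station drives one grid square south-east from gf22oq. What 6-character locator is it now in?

Longitude subsquare o = 14; +1 → 15 = p.
Latitude subsquare q = 16; −1 → 15 = p.

GF22pp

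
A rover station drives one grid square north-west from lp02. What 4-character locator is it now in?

KP93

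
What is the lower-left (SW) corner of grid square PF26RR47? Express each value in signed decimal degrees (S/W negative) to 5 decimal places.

Field P=15, F=5: +15·20° lon, +5·10° lat → SW at lon 120°, lat -40°.
Square 2, 6: +2·2° lon, +6·1° lat → SW at lon 124°, lat -34°.
Subsquare r=17, r=17: +17·0.0833333° lon, +17·0.0416667° lat → SW at lon 125.417°, lat -33.2917°.
Extended square 4, 7: +4·0.00833333° lon, +7·0.00416667° lat → SW at lon 125.45°, lat -33.2625°.
latitude -33.26250, longitude 125.45000.

-33.26250, 125.45000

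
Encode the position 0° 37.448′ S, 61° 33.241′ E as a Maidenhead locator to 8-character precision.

MI09sj60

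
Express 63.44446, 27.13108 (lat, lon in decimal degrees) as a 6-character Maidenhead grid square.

Shift to the Maidenhead origin (180°W, 90°S): lon 207.1311, lat 153.4445.
Field (20°×10°, letters A–R): 207.1311/20 → 10 → K, 153.4445/10 → 15 → P; chars KP.
Square (2°×1°, digits 0–9): 7.1311/2 → 3, 3.4445/1 → 3; chars 33.
Subsquare (5′×2.5′, letters a–x): 1.1311/0.0833333 → 13 → n, 0.4445/0.0416667 → 10 → k; chars nk.

KP33nk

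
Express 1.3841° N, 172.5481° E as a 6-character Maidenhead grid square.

RJ61gj

Shift to the Maidenhead origin (180°W, 90°S): lon 352.5481, lat 91.3841.
Field: lon ⌊352.5481/20⌋ = 17 → R; lat ⌊91.3841/10⌋ = 9 → J.
Square: lon ⌊12.5481/2⌋ = 6; lat ⌊1.3841/1⌋ = 1.
Subsquare: lon ⌊0.5481/0.0833333⌋ = 6 → g; lat ⌊0.3841/0.0416667⌋ = 9 → j.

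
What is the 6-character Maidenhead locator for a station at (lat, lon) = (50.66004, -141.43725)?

BO90gp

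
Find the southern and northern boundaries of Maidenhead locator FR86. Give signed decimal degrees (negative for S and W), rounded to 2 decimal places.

86.00, 87.00

Field F=5, R=17: +5·20° lon, +17·10° lat → SW at lon -80°, lat 80°.
Square 8, 6: +8·2° lon, +6·1° lat → SW at lon -64°, lat 86°.
Cell spans 2° lon × 1° lat.
south 86.00, north 87.00.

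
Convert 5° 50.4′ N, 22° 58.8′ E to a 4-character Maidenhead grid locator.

Offset from 180°W / 90°S: lon 202.98°, lat 95.84°.
Field (20°×10°, letters A–R): 202.98/20 → 10 → K, 95.84/10 → 9 → J; chars KJ.
Square (2°×1°, digits 0–9): 2.98/2 → 1, 5.84/1 → 5; chars 15.

KJ15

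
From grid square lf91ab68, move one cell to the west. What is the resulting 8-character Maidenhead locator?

Longitude extended square 6; −1 → 5.
The latitude characters are unchanged.

LF91ab58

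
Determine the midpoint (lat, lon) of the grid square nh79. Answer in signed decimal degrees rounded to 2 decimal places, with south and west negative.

-10.50, 95.00

Field N=13, H=7: +13·20° lon, +7·10° lat → SW at lon 80°, lat -20°.
Square 7, 9: +7·2° lon, +9·1° lat → SW at lon 94°, lat -11°.
Cell spans 2° lon × 1° lat. Centre is SW corner plus half of each.
latitude -10.50, longitude 95.00.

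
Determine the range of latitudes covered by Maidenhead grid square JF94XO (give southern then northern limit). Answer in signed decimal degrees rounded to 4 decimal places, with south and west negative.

Field J=9, F=5: +9·20° lon, +5·10° lat → SW at lon 0°, lat -40°.
Square 9, 4: +9·2° lon, +4·1° lat → SW at lon 18°, lat -36°.
Subsquare x=23, o=14: +23·0.0833333° lon, +14·0.0416667° lat → SW at lon 19.9167°, lat -35.4167°.
Cell spans 0.0833333° lon × 0.0416667° lat.
south -35.4167, north -35.3750.

-35.4167, -35.3750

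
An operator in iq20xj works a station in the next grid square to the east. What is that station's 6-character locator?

IQ30aj

Longitude subsquare x = 23; +1 → 24, wraps to 0 = a, carry into square.
Longitude square 2; +1 → 3.
The latitude characters are unchanged.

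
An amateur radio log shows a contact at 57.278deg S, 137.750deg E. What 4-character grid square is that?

PD82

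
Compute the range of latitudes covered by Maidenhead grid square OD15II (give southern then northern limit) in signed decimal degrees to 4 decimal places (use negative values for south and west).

-54.6667, -54.6250

Field O=14, D=3: +14·20° lon, +3·10° lat → SW at lon 100°, lat -60°.
Square 1, 5: +1·2° lon, +5·1° lat → SW at lon 102°, lat -55°.
Subsquare i=8, i=8: +8·0.0833333° lon, +8·0.0416667° lat → SW at lon 102.667°, lat -54.6667°.
Cell spans 0.0833333° lon × 0.0416667° lat.
south -54.6667, north -54.6250.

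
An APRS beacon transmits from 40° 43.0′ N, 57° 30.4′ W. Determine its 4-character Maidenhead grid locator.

GN10

Shift to the Maidenhead origin (180°W, 90°S): lon 122.49, lat 130.72.
Field: lon ⌊122.49/20⌋ = 6 → G; lat ⌊130.72/10⌋ = 13 → N.
Square: lon ⌊2.49/2⌋ = 1; lat ⌊0.72/1⌋ = 0.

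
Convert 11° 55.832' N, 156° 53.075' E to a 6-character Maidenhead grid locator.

QK81kw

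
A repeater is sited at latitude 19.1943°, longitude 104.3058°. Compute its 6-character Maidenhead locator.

OK29de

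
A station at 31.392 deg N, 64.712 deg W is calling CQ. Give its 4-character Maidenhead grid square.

FM71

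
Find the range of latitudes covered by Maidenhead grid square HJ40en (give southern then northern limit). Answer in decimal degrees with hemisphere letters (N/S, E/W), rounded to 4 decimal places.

0.5417° N, 0.5833° N

Field H=7, J=9: +7·20° lon, +9·10° lat → SW at lon -40°, lat 0°.
Square 4, 0: +4·2° lon, +0·1° lat → SW at lon -32°, lat 0°.
Subsquare e=4, n=13: +4·0.0833333° lon, +13·0.0416667° lat → SW at lon -31.6667°, lat 0.541667°.
Cell spans 0.0833333° lon × 0.0416667° lat.
south 0.5417° N, north 0.5833° N.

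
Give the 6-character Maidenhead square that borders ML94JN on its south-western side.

Longitude subsquare j = 9; −1 → 8 = i.
Latitude subsquare n = 13; −1 → 12 = m.

ML94im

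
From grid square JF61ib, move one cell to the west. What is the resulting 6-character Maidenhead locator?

JF61hb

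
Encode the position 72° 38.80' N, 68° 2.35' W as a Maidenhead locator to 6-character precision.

FQ52xp

Shift to the Maidenhead origin (180°W, 90°S): lon 111.9608, lat 162.6467.
Field: lon ⌊111.9608/20⌋ = 5 → F; lat ⌊162.6467/10⌋ = 16 → Q.
Square: lon ⌊11.9608/2⌋ = 5; lat ⌊2.6467/1⌋ = 2.
Subsquare: lon ⌊1.9608/0.0833333⌋ = 23 → x; lat ⌊0.6467/0.0416667⌋ = 15 → p.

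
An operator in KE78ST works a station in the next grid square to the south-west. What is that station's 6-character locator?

Longitude subsquare s = 18; −1 → 17 = r.
Latitude subsquare t = 19; −1 → 18 = s.

KE78rs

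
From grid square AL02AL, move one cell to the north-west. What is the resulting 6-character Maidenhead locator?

Longitude subsquare a = 0; −1 → -1, wraps to 23 = x, carry into square.
Longitude square 0; −1 → -1, wraps to 9, carry into field.
Longitude field A = 0; −1 → -1, wraps to 17 = R, wrapping around the antimeridian.
Latitude subsquare l = 11; +1 → 12 = m.

RL92xm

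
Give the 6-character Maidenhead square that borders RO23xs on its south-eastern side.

Longitude subsquare x = 23; +1 → 24, wraps to 0 = a, carry into square.
Longitude square 2; +1 → 3.
Latitude subsquare s = 18; −1 → 17 = r.

RO33ar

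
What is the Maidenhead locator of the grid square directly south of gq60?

GP69

Latitude square 0; −1 → -1, wraps to 9, carry into field.
Latitude field Q = 16; −1 → 15 = P.
The longitude characters are unchanged.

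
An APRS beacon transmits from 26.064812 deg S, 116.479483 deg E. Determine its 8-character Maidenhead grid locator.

Shift to the Maidenhead origin (180°W, 90°S): lon 296.47948, lat 63.93519.
Field: lon ⌊296.47948/20⌋ = 14 → O; lat ⌊63.93519/10⌋ = 6 → G.
Square: lon ⌊16.47948/2⌋ = 8; lat ⌊3.93519/1⌋ = 3.
Subsquare: lon ⌊0.47948/0.0833333⌋ = 5 → f; lat ⌊0.93519/0.0416667⌋ = 22 → w.
Extended square: lon ⌊0.06282/0.00833333⌋ = 7; lat ⌊0.01852/0.00416667⌋ = 4.

OG83fw74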